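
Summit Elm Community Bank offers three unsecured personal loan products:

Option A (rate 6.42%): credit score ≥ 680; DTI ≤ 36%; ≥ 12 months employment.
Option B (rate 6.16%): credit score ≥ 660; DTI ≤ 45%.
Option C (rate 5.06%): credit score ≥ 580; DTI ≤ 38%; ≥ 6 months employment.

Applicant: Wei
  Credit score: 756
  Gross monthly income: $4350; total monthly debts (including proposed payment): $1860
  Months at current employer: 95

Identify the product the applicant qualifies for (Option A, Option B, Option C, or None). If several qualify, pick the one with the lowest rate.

Option B

DTI = 1,860/4,350 = 42.8%.
Option A: score 756 ≥ 680; DTI 42.8% > 36%; employment 95 ≥ 12 mo → does not qualify.
Option B: score 756 ≥ 660; DTI 42.8% ≤ 45% → qualifies.
Option C: score 756 ≥ 580; DTI 42.8% > 38%; employment 95 ≥ 6 mo → does not qualify.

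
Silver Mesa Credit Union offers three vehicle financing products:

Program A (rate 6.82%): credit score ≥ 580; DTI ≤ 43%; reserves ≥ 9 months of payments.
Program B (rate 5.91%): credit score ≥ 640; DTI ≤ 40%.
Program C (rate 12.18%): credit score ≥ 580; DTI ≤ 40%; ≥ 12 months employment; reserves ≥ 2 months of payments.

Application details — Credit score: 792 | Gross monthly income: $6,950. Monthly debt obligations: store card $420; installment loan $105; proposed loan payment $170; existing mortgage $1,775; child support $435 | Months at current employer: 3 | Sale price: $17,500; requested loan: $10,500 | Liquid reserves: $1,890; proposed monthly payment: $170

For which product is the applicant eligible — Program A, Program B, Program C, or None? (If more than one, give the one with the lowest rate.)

Total debts = (420 + 105 + 170 + 1,775 + 435) = 2,905; DTI = 2,905/6,950 = 41.8%.
LTV = 10,500/17,500 = 60%.
Reserves = 1,890/170 = 11.1 months.
Program A: score 792 ≥ 580; DTI 41.8% ≤ 43%; reserves 11.1 ≥ 9 mo → qualifies.
Program B: score 792 ≥ 640; DTI 41.8% > 40% → does not qualify.
Program C: score 792 ≥ 580; DTI 41.8% > 40%; employment 3 < 12 mo; reserves 11.1 ≥ 2 mo → does not qualify.

Program A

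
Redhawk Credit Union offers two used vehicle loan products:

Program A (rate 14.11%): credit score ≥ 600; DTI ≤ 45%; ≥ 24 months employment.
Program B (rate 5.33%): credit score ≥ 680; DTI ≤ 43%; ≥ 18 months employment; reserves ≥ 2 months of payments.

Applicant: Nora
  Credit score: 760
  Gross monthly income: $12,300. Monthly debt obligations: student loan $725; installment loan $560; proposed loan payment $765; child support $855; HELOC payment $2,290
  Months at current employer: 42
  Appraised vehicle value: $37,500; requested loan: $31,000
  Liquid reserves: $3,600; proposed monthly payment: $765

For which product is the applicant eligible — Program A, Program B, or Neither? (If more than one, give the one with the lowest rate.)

Total debts = (725 + 560 + 765 + 855 + 2,290) = 5,195; DTI = 5,195/12,300 = 42.2%.
LTV = 31,000/37,500 = 82.7%.
Reserves = 3,600/765 = 4.7 months.
Program A: score 760 ≥ 600; DTI 42.2% ≤ 45%; employment 42 ≥ 24 mo → qualifies.
Program B: score 760 ≥ 680; DTI 42.2% ≤ 43%; employment 42 ≥ 18 mo; reserves 4.7 ≥ 2 mo → qualifies.
Qualifying: Program A, Program B. Lowest rate is 5.33% → Program B.

Program B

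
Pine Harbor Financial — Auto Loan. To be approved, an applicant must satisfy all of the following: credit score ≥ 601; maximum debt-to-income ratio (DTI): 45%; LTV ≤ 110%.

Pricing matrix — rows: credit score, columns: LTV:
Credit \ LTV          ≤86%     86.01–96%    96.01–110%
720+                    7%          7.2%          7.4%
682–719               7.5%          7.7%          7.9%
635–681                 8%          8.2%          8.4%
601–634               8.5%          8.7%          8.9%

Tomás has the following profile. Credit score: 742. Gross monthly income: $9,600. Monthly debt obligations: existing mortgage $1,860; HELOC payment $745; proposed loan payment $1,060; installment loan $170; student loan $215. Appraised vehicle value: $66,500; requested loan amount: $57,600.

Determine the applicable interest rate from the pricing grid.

Credit score 742 ≥ 601; Total monthly debts = (1,860 + 745 + 1,060 + 170 + 215) = 4,050. Debt-to-income = 4,050/9,600 = 42.2% — meets 45% limit
LTV: 57,600 ÷ 66,500 = 86.6%, within 110% cap
Score 742 is in the 720+ band; LTV 86.6% is in the 86.01–96% band → 7.2%.

7.2%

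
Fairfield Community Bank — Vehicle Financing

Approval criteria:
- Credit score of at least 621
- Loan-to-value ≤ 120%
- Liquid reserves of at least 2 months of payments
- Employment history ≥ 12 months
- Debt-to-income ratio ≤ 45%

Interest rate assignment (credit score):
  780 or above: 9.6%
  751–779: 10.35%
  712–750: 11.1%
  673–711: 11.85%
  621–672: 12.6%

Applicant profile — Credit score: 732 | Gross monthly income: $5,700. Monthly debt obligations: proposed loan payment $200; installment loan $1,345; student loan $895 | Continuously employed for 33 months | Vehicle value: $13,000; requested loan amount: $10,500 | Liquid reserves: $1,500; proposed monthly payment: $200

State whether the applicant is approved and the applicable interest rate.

Credit score 732 ≥ 621 (meets minimum)
Total monthly debts = (200 + 1,345 + 895) = 2,440. DTI = 2,440/5,700 = 42.8% ≤ 45%
Employment 33 ≥ 12 months
Reserves: 1,500 ÷ 200 = 7.5 months (meets 2-month minimum)
LTV = 10,500/13,000 = 80.8% ≤ 120%
All requirements met. Score 732 falls in the 712–750 tier → 11.1%.

Approved at 11.1%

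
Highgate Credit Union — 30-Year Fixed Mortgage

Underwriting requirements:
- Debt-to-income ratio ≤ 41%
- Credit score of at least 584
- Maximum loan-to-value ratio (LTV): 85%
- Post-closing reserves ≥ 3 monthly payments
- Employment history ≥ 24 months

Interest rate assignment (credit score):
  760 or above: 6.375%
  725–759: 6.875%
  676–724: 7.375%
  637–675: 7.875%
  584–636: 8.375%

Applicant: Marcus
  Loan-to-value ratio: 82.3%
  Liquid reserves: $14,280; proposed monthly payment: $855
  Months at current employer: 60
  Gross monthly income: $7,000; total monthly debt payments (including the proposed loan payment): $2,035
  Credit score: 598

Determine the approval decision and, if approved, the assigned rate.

Approved at 8.375%

Credit score 598 ≥ 584 (meets minimum)
Employment 60 ≥ 24 months
Liquid reserves cover 14,280/855 = 16.7 months — ≥ 3 required
LTV 82.3% — within 85%
Debt-to-income = 2,035/7,000 = 29.1% — meets 41% limit
All requirements met. Score 598 falls in the 584–636 tier → 8.375%.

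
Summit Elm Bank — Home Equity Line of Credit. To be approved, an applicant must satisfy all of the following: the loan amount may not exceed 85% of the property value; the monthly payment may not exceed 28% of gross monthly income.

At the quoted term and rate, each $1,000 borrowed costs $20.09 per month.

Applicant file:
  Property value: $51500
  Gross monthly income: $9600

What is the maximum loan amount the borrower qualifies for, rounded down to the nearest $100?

Payment cap: 28% × $9,600 = $2,688/month.
At $20.09 per $1,000, that supports 2,688/20.09 × 1,000 ≈ $133,797 → $133,700.
LTV cap: 85% × $51,500 = $43,775 → $43,700.
Binding constraint: loan-to-value.

$43,700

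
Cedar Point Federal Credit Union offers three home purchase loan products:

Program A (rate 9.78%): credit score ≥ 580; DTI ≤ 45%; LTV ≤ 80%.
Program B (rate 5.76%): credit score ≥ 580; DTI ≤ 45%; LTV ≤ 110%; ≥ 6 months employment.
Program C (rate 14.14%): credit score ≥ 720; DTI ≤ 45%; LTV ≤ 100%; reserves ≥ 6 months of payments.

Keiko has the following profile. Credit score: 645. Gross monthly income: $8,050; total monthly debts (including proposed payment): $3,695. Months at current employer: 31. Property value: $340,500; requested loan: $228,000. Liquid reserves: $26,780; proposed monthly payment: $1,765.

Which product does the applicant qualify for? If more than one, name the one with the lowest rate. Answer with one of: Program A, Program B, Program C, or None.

DTI = 3,695/8,050 = 45.9%.
LTV = 228,000/340,500 = 67%.
Reserves = 26,780/1,765 = 15.2 months.
Program A: score 645 ≥ 580; DTI 45.9% > 45%; LTV 67% ≤ 80% → does not qualify.
Program B: score 645 ≥ 580; DTI 45.9% > 45%; LTV 67% ≤ 110%; employment 31 ≥ 6 mo → does not qualify.
Program C: score 645 < 720; DTI 45.9% > 45%; LTV 67% ≤ 100%; reserves 15.2 ≥ 6 mo → does not qualify.

None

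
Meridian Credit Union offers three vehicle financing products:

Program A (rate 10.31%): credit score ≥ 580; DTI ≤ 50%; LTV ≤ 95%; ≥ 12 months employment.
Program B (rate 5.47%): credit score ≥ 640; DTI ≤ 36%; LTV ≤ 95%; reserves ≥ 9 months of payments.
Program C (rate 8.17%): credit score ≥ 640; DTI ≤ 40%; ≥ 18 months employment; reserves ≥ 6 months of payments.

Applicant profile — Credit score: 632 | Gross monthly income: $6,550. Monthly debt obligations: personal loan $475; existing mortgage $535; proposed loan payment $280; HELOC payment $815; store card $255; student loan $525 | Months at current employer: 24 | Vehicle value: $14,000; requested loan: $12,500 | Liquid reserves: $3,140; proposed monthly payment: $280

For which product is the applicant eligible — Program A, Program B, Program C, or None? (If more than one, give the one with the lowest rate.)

Program A

Total debts = (475 + 535 + 280 + 815 + 255 + 525) = 2,885; DTI = 2,885/6,550 = 44%.
LTV = 12,500/14,000 = 89.3%.
Reserves = 3,140/280 = 11.2 months.
Program A: score 632 ≥ 580; DTI 44% ≤ 50%; LTV 89.3% ≤ 95%; employment 24 ≥ 12 mo → qualifies.
Program B: score 632 < 640; DTI 44% > 36%; LTV 89.3% ≤ 95%; reserves 11.2 ≥ 9 mo → does not qualify.
Program C: score 632 < 640; DTI 44% > 40%; employment 24 ≥ 18 mo; reserves 11.2 ≥ 6 mo → does not qualify.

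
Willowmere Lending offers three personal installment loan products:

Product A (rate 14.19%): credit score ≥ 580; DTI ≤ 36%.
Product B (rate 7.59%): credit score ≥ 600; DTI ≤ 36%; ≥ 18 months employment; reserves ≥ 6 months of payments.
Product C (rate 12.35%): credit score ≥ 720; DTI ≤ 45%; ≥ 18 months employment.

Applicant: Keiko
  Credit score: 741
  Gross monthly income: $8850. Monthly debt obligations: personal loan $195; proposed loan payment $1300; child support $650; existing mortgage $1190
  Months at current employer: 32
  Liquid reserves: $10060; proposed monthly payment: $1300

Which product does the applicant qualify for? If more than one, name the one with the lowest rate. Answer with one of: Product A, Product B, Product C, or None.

Product C

Total debts = (195 + 1,300 + 650 + 1,190) = 3,335; DTI = 3,335/8,850 = 37.7%.
Reserves = 10,060/1,300 = 7.7 months.
Product A: score 741 ≥ 580; DTI 37.7% > 36% → does not qualify.
Product B: score 741 ≥ 600; DTI 37.7% > 36%; employment 32 ≥ 18 mo; reserves 7.7 ≥ 6 mo → does not qualify.
Product C: score 741 ≥ 720; DTI 37.7% ≤ 45%; employment 32 ≥ 18 mo → qualifies.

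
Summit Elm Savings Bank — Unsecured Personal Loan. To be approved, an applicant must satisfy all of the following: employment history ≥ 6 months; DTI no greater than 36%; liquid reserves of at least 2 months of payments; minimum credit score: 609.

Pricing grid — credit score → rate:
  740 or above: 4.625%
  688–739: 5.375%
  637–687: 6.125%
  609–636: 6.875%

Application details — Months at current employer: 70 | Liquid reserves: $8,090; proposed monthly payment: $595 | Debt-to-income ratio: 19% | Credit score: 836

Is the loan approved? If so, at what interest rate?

Credit score 836 ≥ 609 (meets minimum)
DTI 19% ≤ 36%
Employment 70 ≥ 6 months
Reserves: 8,090 ÷ 595 = 13.6 months (meets 2-month minimum)
All requirements met. Score 836 falls in the 740 or above tier → 4.625%.

Approved at 4.625%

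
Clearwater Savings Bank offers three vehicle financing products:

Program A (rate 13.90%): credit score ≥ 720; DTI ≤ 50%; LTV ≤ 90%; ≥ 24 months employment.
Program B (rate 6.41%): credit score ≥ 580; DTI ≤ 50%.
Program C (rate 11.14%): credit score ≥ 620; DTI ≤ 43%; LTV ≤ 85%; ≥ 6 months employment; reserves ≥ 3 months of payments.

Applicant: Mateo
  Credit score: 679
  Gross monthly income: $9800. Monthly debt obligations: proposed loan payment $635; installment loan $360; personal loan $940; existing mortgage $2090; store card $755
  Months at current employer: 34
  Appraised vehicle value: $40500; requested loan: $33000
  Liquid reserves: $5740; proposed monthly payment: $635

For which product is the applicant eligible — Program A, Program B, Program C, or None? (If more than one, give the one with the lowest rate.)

Total debts = (635 + 360 + 940 + 2,090 + 755) = 4,780; DTI = 4,780/9,800 = 48.8%.
LTV = 33,000/40,500 = 81.5%.
Reserves = 5,740/635 = 9.0 months.
Program A: score 679 < 720; DTI 48.8% ≤ 50%; LTV 81.5% ≤ 90%; employment 34 ≥ 24 mo → does not qualify.
Program B: score 679 ≥ 580; DTI 48.8% ≤ 50% → qualifies.
Program C: score 679 ≥ 620; DTI 48.8% > 43%; LTV 81.5% ≤ 85%; employment 34 ≥ 6 mo; reserves 9.0 ≥ 3 mo → does not qualify.

Program B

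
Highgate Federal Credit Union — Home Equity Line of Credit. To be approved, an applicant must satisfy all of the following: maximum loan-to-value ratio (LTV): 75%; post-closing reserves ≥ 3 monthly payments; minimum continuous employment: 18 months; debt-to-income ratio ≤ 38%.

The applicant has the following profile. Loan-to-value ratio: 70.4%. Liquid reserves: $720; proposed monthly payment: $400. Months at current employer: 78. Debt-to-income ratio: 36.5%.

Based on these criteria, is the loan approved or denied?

LTV 70.4% — within 75%
Reserves = 720/400 = 1.8 months < 3
Employment 78 ≥ 18 months
Debt-to-income 36.5% vs 38% cap — pass
Fails on reserves.

Denied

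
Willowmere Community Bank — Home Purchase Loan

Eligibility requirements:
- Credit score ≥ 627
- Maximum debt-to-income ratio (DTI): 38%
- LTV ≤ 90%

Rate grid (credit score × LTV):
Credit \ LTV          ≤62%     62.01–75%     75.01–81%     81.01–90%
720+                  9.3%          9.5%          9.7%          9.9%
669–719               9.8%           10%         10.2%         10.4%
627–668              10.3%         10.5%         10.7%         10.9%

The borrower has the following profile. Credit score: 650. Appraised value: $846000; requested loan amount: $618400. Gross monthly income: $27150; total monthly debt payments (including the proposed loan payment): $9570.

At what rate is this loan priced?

Credit score 650 ≥ 627; DTI = 9,570/27,150 = 35.2% ≤ 38%
LTV = 618,400/846,000 = 73.1% ≤ 90%
Row: 650 falls in 627–668. Column: 73.1% falls in 62.01–75%. Rate = 10.5%.

10.5%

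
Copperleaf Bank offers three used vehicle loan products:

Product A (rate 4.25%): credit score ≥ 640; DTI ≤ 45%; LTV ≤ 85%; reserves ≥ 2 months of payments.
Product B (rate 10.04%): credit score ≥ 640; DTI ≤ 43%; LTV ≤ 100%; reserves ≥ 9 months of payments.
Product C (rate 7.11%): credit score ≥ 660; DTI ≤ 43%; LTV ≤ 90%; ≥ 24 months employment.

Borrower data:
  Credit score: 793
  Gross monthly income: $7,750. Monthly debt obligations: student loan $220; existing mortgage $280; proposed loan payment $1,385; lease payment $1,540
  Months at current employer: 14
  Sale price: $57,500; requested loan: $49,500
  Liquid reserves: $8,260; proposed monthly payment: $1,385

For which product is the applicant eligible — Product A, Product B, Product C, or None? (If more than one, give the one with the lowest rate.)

Total debts = (220 + 280 + 1,385 + 1,540) = 3,425; DTI = 3,425/7,750 = 44.2%.
LTV = 49,500/57,500 = 86.1%.
Reserves = 8,260/1,385 = 6.0 months.
Product A: score 793 ≥ 640; DTI 44.2% ≤ 45%; LTV 86.1% > 85%; reserves 6.0 ≥ 2 mo → does not qualify.
Product B: score 793 ≥ 640; DTI 44.2% > 43%; LTV 86.1% ≤ 100%; reserves 6.0 < 9 mo → does not qualify.
Product C: score 793 ≥ 660; DTI 44.2% > 43%; LTV 86.1% ≤ 90%; employment 14 < 24 mo → does not qualify.

None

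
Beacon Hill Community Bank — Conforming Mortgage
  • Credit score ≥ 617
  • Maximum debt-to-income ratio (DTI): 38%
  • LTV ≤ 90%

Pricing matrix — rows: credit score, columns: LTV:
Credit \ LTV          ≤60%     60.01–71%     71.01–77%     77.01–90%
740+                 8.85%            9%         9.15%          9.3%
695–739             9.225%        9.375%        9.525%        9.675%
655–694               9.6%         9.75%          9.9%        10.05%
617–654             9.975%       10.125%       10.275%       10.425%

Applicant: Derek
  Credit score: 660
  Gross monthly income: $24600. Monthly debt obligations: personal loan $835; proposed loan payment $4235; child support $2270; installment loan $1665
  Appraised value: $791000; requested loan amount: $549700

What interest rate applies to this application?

Credit score 660 ≥ 617; Total monthly debts = (835 + 4,235 + 2,270 + 1,665) = 9,005. DTI = 9,005/24,600 = 36.6% ≤ 38%
LTV: 549,700 ÷ 791,000 = 69.5%, within 90% cap
Row: 660 falls in 655–694. Column: 69.5% falls in 60.01–71%. Rate = 9.75%.

9.75%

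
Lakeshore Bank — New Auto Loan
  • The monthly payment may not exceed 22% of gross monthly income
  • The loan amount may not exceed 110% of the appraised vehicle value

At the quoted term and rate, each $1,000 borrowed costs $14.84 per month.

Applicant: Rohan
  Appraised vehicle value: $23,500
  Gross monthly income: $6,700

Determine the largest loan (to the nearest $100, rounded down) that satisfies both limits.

$25,800

Payment cap: 22% × $6,700 = $1,474/month.
At $14.84 per $1,000, that supports 1,474/14.84 × 1,000 ≈ $99,326 → $99,300.
LTV cap: 110% × $23,500 = $25,850 → $25,800.
Binding constraint: loan-to-value.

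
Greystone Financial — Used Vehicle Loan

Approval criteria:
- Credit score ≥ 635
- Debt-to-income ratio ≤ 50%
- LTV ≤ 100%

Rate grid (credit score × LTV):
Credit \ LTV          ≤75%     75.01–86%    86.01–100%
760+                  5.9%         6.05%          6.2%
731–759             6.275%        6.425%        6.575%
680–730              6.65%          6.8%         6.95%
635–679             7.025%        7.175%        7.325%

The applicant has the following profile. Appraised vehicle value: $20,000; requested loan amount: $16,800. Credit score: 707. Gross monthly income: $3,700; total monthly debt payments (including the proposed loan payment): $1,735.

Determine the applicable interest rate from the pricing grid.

Credit score 707 ≥ 635; DTI = 1,735/3,700 = 46.9% ≤ 50%
LTV: 16,800 ÷ 20,000 = 84%, within 100% cap
Row: 707 falls in 680–730. Column: 84% falls in 75.01–86%. Rate = 6.8%.

6.8%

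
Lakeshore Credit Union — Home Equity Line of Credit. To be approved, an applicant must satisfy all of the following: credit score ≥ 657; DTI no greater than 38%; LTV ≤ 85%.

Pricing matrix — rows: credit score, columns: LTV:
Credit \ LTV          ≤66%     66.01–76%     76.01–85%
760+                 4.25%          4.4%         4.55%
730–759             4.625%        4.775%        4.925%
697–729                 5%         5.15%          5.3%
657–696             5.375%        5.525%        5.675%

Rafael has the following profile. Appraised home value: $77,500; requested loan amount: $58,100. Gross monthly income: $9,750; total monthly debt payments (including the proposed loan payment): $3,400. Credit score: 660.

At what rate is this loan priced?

Credit score 660 ≥ 657; DTI: 3,400 ÷ 9,750 = 34.9%, within the 38% cap
LTV = 58,100/77,500 = 75% ≤ 85%
Credit 660 → row 657–696; LTV 75% → column 66.01–76%. Grid cell → 5.525%.

5.525%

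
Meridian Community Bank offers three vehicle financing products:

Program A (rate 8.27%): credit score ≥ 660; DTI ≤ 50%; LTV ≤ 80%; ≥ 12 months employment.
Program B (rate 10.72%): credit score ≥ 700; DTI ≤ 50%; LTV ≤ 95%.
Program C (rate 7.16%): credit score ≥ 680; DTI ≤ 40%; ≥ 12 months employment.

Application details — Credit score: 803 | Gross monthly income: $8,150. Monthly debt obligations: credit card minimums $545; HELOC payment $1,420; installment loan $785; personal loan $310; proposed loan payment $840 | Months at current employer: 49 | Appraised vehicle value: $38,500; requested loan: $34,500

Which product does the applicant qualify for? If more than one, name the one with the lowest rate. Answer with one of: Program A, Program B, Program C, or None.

Program B

Total debts = (545 + 1,420 + 785 + 310 + 840) = 3,900; DTI = 3,900/8,150 = 47.9%.
LTV = 34,500/38,500 = 89.6%.
Program A: score 803 ≥ 660; DTI 47.9% ≤ 50%; LTV 89.6% > 80%; employment 49 ≥ 12 mo → does not qualify.
Program B: score 803 ≥ 700; DTI 47.9% ≤ 50%; LTV 89.6% ≤ 95% → qualifies.
Program C: score 803 ≥ 680; DTI 47.9% > 40%; employment 49 ≥ 12 mo → does not qualify.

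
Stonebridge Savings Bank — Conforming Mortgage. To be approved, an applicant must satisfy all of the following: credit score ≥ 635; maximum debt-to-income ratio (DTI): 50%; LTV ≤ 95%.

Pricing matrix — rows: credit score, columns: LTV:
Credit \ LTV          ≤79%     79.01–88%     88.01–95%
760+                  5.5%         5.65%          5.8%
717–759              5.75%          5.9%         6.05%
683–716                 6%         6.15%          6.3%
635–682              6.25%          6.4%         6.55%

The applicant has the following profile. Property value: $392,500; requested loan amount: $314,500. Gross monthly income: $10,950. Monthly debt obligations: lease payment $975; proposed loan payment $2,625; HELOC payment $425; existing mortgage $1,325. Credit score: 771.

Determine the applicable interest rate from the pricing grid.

5.65%

Credit score 771 ≥ 635; Total monthly debts = (975 + 2,625 + 425 + 1,325) = 5,350. DTI: 5,350 ÷ 10,950 = 48.9%, within the 50% cap
Loan-to-value = 314,500/392,500 = 80.1% — pass (95% max)
Row: 771 falls in 760+. Column: 80.1% falls in 79.01–88%. Rate = 5.65%.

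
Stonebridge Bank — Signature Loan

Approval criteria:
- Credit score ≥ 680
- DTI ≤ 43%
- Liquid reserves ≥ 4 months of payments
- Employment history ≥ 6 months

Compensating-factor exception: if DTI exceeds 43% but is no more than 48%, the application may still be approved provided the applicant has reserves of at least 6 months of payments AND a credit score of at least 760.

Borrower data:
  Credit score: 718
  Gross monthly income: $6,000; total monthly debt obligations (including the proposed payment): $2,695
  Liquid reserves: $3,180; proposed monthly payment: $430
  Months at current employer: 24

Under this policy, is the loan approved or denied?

Credit score 718 ≥ 680 (meets base)
DTI = 2,695/6,000 = 44.9% > 43% — standard DTI limit exceeded.
Reserves: 3,180 ÷ 430 = 7.4 months (meets 4-month minimum)
Employment 24 ≥ 6 months
44.9% falls in the override range (43%–48%), so the compensating-factor test applies.
Reserves 7.4 ≥ 6 months; credit score 718 < 760.
Override conditions not both satisfied; exception does not apply.

Denied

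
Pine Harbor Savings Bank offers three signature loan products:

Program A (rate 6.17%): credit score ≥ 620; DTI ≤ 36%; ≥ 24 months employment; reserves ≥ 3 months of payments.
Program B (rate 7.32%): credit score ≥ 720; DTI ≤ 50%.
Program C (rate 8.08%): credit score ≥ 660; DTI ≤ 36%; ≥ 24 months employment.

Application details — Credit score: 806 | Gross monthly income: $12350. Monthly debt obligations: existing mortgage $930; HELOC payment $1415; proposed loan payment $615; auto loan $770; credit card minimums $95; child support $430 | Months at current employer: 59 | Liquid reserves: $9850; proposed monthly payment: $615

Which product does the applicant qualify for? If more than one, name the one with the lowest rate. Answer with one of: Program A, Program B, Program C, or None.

Total debts = (930 + 1,415 + 615 + 770 + 95 + 430) = 4,255; DTI = 4,255/12,350 = 34.5%.
Reserves = 9,850/615 = 16.0 months.
Program A: score 806 ≥ 620; DTI 34.5% ≤ 36%; employment 59 ≥ 24 mo; reserves 16.0 ≥ 3 mo → qualifies.
Program B: score 806 ≥ 720; DTI 34.5% ≤ 50% → qualifies.
Program C: score 806 ≥ 660; DTI 34.5% ≤ 36%; employment 59 ≥ 24 mo → qualifies.
Qualifying: Program A, Program B, Program C. Lowest rate is 6.17% → Program A.

Program A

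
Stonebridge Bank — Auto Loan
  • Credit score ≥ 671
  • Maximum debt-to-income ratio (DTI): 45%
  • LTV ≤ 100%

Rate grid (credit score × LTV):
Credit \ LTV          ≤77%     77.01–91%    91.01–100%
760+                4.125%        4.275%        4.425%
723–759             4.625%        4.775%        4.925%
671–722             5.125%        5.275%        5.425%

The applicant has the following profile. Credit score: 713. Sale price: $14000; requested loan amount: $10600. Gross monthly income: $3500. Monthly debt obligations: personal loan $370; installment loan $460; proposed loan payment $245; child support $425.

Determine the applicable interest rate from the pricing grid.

Credit score 713 ≥ 671; Total monthly debts = (370 + 460 + 245 + 425) = 1,500. DTI = 1,500/3,500 = 42.9% ≤ 45%
Loan-to-value = 10,600/14,000 = 75.7% — pass (100% max)
Credit 713 → row 671–722; LTV 75.7% → column ≤77%. Grid cell → 5.125%.

5.125%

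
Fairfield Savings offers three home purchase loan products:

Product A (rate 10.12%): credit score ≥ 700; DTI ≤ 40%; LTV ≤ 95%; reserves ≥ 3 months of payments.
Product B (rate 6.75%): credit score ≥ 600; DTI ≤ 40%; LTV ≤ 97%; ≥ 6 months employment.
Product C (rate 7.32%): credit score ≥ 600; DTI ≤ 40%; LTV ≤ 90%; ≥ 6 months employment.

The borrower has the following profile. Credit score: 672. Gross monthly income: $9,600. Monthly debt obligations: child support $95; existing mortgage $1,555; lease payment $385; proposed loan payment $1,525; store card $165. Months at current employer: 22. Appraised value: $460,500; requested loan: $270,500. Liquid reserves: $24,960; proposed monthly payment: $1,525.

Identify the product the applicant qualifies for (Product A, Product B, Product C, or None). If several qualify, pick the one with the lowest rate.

Product B

Total debts = (95 + 1,555 + 385 + 1,525 + 165) = 3,725; DTI = 3,725/9,600 = 38.8%.
LTV = 270,500/460,500 = 58.7%.
Reserves = 24,960/1,525 = 16.4 months.
Product A: score 672 < 700; DTI 38.8% ≤ 40%; LTV 58.7% ≤ 95%; reserves 16.4 ≥ 3 mo → does not qualify.
Product B: score 672 ≥ 600; DTI 38.8% ≤ 40%; LTV 58.7% ≤ 97%; employment 22 ≥ 6 mo → qualifies.
Product C: score 672 ≥ 600; DTI 38.8% ≤ 40%; LTV 58.7% ≤ 90%; employment 22 ≥ 6 mo → qualifies.
Qualifying: Product B, Product C. Lowest rate is 6.75% → Product B.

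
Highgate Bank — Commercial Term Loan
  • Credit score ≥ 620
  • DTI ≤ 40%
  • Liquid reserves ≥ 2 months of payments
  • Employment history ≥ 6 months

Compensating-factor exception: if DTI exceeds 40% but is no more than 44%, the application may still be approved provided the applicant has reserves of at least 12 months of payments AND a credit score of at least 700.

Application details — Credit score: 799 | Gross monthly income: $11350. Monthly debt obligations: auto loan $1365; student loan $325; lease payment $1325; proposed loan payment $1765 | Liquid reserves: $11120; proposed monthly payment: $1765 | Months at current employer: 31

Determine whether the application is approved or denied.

Denied

Credit score 799 ≥ 620 (meets base)
Total debts = (1,365 + 325 + 1,325 + 1,765) = 4,780. DTI = 4,780/11,350 = 42.1% > 40% — standard DTI limit exceeded.
Reserves: 11,120 ÷ 1,765 = 6.3 months (meets 2-month minimum)
Employment 31 ≥ 6 months
DTI 42.1% is within the 40%–44% exception band; checking compensating factors.
Reserves 6.3 < 12 months; credit score 799 ≥ 700.
Compensating-factor requirement not fully met.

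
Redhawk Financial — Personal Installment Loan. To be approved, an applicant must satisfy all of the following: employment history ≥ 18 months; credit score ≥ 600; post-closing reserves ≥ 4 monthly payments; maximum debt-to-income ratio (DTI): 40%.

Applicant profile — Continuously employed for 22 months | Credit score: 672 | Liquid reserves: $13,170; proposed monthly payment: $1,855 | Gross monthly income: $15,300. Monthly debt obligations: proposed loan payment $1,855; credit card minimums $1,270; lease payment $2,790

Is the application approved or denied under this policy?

Employment 22 ≥ 18 months
Credit score 672 ≥ 600 (meets)
Reserves = 13,170/1,855 = 7.1 months ≥ 4
Total monthly debts = (1,855 + 1,270 + 2,790) = 5,915. Debt-to-income = 5,915/15,300 = 38.7% — meets 40% limit
All criteria satisfied.

Approved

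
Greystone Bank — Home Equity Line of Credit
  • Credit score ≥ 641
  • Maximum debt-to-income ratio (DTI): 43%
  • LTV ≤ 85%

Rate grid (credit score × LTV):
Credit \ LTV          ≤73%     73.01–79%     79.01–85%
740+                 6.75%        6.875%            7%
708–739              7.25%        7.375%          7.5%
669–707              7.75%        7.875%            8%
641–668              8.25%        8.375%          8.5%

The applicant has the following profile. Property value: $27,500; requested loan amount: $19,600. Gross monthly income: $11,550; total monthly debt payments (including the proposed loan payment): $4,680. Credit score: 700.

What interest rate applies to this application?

7.75%

Credit score 700 ≥ 641; DTI = 4,680/11,550 = 40.5% ≤ 43%
LTV: 19,600 ÷ 27,500 = 71.3%, within 85% cap
Row: 700 falls in 669–707. Column: 71.3% falls in ≤73%. Rate = 7.75%.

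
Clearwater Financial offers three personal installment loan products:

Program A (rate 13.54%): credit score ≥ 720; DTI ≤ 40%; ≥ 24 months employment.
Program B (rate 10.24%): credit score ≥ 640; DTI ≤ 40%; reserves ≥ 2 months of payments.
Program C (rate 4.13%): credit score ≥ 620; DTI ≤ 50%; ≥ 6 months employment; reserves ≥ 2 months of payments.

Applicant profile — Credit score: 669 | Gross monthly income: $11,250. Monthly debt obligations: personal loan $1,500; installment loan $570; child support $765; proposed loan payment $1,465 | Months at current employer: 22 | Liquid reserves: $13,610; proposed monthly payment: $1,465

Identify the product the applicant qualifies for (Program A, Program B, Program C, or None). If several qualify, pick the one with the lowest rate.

Total debts = (1,500 + 570 + 765 + 1,465) = 4,300; DTI = 4,300/11,250 = 38.2%.
Reserves = 13,610/1,465 = 9.3 months.
Program A: score 669 < 720; DTI 38.2% ≤ 40%; employment 22 < 24 mo → does not qualify.
Program B: score 669 ≥ 640; DTI 38.2% ≤ 40%; reserves 9.3 ≥ 2 mo → qualifies.
Program C: score 669 ≥ 620; DTI 38.2% ≤ 50%; employment 22 ≥ 6 mo; reserves 9.3 ≥ 2 mo → qualifies.
Qualifying: Program B, Program C. Lowest rate is 4.13% → Program C.

Program C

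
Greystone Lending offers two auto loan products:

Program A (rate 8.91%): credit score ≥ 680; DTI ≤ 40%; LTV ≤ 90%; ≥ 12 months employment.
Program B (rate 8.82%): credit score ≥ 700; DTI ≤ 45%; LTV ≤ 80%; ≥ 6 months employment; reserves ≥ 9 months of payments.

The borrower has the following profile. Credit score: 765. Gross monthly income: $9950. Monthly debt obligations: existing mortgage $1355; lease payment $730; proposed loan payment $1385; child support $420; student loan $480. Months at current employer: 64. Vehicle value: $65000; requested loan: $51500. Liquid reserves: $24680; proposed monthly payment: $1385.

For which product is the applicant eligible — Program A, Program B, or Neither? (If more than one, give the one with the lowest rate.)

Total debts = (1,355 + 730 + 1,385 + 420 + 480) = 4,370; DTI = 4,370/9,950 = 43.9%.
LTV = 51,500/65,000 = 79.2%.
Reserves = 24,680/1,385 = 17.8 months.
Program A: score 765 ≥ 680; DTI 43.9% > 40%; LTV 79.2% ≤ 90%; employment 64 ≥ 12 mo → does not qualify.
Program B: score 765 ≥ 700; DTI 43.9% ≤ 45%; LTV 79.2% ≤ 80%; employment 64 ≥ 6 mo; reserves 17.8 ≥ 9 mo → qualifies.

Program B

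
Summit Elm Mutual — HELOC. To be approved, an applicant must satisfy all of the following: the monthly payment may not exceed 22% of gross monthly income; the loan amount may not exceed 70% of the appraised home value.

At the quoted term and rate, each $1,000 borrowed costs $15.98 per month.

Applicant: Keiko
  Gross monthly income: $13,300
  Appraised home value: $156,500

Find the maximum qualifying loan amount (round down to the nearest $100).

Payment cap: 22% × $13,300 = $2,926/month.
At $15.98 per $1,000, that supports 2,926/15.98 × 1,000 ≈ $183,103 → $183,100.
LTV cap: 70% × $156,500 = $109,550 → $109,500.
Binding constraint: loan-to-value.

$109,500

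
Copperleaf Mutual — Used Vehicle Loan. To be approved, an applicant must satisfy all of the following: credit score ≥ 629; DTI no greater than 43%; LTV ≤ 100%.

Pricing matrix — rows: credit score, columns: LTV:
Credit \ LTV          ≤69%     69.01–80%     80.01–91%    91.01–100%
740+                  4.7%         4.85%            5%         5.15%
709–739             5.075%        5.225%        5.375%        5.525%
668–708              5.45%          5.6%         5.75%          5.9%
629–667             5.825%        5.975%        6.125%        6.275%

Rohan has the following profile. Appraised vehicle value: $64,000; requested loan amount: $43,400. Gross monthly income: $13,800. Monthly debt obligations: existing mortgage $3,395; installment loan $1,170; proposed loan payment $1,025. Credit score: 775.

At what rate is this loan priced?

Credit score 775 ≥ 629; Total monthly debts = (3,395 + 1,170 + 1,025) = 5,590. DTI: 5,590 ÷ 13,800 = 40.5%, within the 43% cap
LTV = 43,400/64,000 = 67.8% ≤ 100%
Row: 775 falls in 740+. Column: 67.8% falls in ≤69%. Rate = 4.7%.

4.7%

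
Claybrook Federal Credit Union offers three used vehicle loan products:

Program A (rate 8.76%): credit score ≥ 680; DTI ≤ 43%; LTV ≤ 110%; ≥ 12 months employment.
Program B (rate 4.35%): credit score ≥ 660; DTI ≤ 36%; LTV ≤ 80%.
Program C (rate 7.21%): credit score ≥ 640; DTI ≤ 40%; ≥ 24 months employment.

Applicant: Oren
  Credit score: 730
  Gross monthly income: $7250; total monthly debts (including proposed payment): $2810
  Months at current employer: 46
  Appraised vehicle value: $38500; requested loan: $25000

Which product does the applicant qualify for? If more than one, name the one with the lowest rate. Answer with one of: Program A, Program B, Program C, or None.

DTI = 2,810/7,250 = 38.8%.
LTV = 25,000/38,500 = 64.9%.
Program A: score 730 ≥ 680; DTI 38.8% ≤ 43%; LTV 64.9% ≤ 110%; employment 46 ≥ 12 mo → qualifies.
Program B: score 730 ≥ 660; DTI 38.8% > 36%; LTV 64.9% ≤ 80% → does not qualify.
Program C: score 730 ≥ 640; DTI 38.8% ≤ 40%; employment 46 ≥ 24 mo → qualifies.
Qualifying: Program A, Program C. Lowest rate is 7.21% → Program C.

Program C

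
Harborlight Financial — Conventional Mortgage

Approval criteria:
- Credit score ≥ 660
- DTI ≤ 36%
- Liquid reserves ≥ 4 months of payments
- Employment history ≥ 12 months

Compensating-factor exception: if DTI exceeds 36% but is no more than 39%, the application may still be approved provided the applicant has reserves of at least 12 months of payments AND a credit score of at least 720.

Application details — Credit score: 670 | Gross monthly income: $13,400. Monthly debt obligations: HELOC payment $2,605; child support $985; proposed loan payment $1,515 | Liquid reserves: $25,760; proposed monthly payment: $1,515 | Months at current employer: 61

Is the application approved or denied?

Denied

Credit score 670 ≥ 660 (meets base)
Total debts = (2,605 + 985 + 1,515) = 5,105. DTI: 5,105 ÷ 13,400 = 38.1%, over the 36% base limit.
Reserves: 25,760 ÷ 1,515 = 17.0 months (meets 4-month minimum)
Employment 61 ≥ 12 months
DTI 38.1% is within the 36%–39% exception band; checking compensating factors.
Override check — reserves: 17.0 mo (ok); score: 670 (below 720).
Override conditions not both satisfied; exception does not apply.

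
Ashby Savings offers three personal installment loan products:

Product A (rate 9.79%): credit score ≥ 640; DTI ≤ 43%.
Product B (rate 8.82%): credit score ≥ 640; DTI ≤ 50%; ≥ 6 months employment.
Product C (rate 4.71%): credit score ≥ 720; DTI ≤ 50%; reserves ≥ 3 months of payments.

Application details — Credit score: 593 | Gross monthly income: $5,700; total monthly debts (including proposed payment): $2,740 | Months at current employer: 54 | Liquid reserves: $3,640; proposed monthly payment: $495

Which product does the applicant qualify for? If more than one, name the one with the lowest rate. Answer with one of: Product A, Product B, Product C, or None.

DTI = 2,740/5,700 = 48.1%.
Reserves = 3,640/495 = 7.4 months.
Product A: score 593 < 640; DTI 48.1% > 43% → does not qualify.
Product B: score 593 < 640; DTI 48.1% ≤ 50%; employment 54 ≥ 6 mo → does not qualify.
Product C: score 593 < 720; DTI 48.1% ≤ 50%; reserves 7.4 ≥ 3 mo → does not qualify.

None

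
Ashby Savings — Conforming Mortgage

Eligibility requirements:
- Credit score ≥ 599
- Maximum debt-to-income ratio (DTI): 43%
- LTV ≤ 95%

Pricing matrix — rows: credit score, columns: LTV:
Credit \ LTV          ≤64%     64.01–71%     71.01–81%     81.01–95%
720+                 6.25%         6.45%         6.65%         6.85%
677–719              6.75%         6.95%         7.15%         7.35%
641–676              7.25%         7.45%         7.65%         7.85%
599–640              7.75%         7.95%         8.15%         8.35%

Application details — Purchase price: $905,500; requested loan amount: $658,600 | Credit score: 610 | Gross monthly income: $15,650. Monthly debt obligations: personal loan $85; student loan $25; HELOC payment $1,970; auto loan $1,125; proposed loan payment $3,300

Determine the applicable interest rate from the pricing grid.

Credit score 610 ≥ 599; Total monthly debts = (85 + 25 + 1,970 + 1,125 + 3,300) = 6,505. DTI = 6,505/15,650 = 41.6% ≤ 43%
LTV = 658,600/905,500 = 72.7% ≤ 95%
Row: 610 falls in 599–640. Column: 72.7% falls in 71.01–81%. Rate = 8.15%.

8.15%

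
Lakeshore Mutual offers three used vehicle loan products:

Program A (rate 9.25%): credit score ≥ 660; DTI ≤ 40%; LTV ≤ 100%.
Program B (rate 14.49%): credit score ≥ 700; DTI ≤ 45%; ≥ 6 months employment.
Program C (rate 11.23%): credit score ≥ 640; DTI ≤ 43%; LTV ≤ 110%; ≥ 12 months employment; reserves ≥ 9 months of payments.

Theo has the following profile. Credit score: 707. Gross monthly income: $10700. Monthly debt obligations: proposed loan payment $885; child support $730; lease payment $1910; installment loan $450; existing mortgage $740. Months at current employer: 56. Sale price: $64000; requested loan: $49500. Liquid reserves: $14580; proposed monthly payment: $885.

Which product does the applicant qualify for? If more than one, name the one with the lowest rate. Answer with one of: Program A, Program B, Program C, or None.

Total debts = (885 + 730 + 1,910 + 450 + 740) = 4,715; DTI = 4,715/10,700 = 44.1%.
LTV = 49,500/64,000 = 77.3%.
Reserves = 14,580/885 = 16.5 months.
Program A: score 707 ≥ 660; DTI 44.1% > 40%; LTV 77.3% ≤ 100% → does not qualify.
Program B: score 707 ≥ 700; DTI 44.1% ≤ 45%; employment 56 ≥ 6 mo → qualifies.
Program C: score 707 ≥ 640; DTI 44.1% > 43%; LTV 77.3% ≤ 110%; employment 56 ≥ 12 mo; reserves 16.5 ≥ 9 mo → does not qualify.

Program B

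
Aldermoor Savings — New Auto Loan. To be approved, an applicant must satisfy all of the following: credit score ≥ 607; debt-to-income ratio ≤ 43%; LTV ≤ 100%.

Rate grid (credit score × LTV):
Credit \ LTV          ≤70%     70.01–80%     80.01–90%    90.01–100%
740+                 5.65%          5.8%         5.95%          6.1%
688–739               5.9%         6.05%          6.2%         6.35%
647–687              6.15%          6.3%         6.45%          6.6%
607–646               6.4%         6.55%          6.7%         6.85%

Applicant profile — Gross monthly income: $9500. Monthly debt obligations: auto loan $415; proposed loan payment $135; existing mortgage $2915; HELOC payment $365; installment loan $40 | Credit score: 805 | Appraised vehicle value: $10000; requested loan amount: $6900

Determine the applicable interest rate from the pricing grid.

5.65%

Credit score 805 ≥ 607; Total monthly debts = (415 + 135 + 2,915 + 365 + 40) = 3,870. DTI: 3,870 ÷ 9,500 = 40.7%, within the 43% cap
LTV = 6,900/10,000 = 69% ≤ 100%
Credit 805 → row 740+; LTV 69% → column ≤70%. Grid cell → 5.65%.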